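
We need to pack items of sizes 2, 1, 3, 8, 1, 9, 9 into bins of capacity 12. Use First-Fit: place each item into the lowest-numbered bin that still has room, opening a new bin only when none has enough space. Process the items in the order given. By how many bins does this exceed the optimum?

1

First-Fit: [2,1,3,1] [8] [9] [9] → 4 bins.
Total size 33; any packing needs at least ⌈33/12⌉ = 3 bins.
An optimal packing achieves that bound: [9,3] [9,2,1] [8,1] → 3 bins.
Excess: 4 − 3 = 1.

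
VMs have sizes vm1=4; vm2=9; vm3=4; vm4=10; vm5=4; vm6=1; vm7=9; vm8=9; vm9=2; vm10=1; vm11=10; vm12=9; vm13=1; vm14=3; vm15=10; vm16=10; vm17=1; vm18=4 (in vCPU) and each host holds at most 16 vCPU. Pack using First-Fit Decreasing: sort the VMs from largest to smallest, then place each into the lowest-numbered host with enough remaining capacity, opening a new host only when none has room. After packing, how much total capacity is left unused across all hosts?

Sorted descending: 10, 10, 10, 10, 9, 9, 9, 9, 4, 4, 4, 4, 3, 2, 1, 1, 1, 1.
host 1: place 10 vCPU, 6 vCPU left
host 2: place 10 vCPU, 6 vCPU left
host 3: place 10 vCPU, 6 vCPU left
host 4: place 10 vCPU, 6 vCPU left
host 5: place 9 vCPU, 7 vCPU left
host 6: place 9 vCPU, 7 vCPU left
host 7: place 9 vCPU, 7 vCPU left
host 8: place 9 vCPU, 7 vCPU left
host 1: place 4 vCPU, 2 vCPU left
host 2: place 4 vCPU, 2 vCPU left
host 3: place 4 vCPU, 2 vCPU left
host 4: place 4 vCPU, 2 vCPU left
host 5: place 3 vCPU, 4 vCPU left
host 1: place 2 vCPU, 0 vCPU left
host 2: place 1 vCPU, 1 vCPU left
host 2: place 1 vCPU, 0 vCPU left
host 3: place 1 vCPU, 1 vCPU left
host 3: place 1 vCPU, 0 vCPU left
8 hosts × 16 vCPU = 128 vCPU; used 101 vCPU; unused 27 vCPU.

27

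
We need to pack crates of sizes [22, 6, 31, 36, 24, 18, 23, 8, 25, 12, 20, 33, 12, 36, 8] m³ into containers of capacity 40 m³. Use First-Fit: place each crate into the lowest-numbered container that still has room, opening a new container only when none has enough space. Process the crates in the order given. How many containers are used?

22 m³ → container 1 (remaining 18 m³)
6 m³ → container 1 (remaining 12 m³)
31 m³ → container 2 (remaining 9 m³)
36 m³ → container 3 (remaining 4 m³)
24 m³ → container 4 (remaining 16 m³)
18 m³ → container 5 (remaining 22 m³)
23 m³ → container 6 (remaining 17 m³)
8 m³ → container 1 (remaining 4 m³)
25 m³ → container 7 (remaining 15 m³)
12 m³ → container 4 (remaining 4 m³)
20 m³ → container 5 (remaining 2 m³)
33 m³ → container 8 (remaining 7 m³)
12 m³ → container 6 (remaining 5 m³)
36 m³ → container 9 (remaining 4 m³)
8 m³ → container 2 (remaining 1 m³)

9 containers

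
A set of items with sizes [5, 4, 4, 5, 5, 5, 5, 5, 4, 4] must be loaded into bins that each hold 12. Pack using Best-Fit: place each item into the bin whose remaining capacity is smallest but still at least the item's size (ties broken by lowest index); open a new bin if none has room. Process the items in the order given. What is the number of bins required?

Put 5 in bin 1; 7 remain.
Put 4 in bin 1; 3 remain.
Put 4 in bin 2; 8 remain.
Put 5 in bin 2; 3 remain.
Put 5 in bin 3; 7 remain.
Put 5 in bin 3; 2 remain.
Put 5 in bin 4; 7 remain.
Put 5 in bin 4; 2 remain.
Put 4 in bin 5; 8 remain.
Put 4 in bin 5; 4 remain.
Final bins: [5,4] [4,5] [5,5] [5,5] [4,4].

5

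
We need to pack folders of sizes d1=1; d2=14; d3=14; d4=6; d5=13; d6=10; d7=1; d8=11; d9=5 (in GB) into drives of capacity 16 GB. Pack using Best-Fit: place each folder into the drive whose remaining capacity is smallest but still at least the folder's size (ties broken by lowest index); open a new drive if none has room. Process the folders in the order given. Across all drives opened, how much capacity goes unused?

5

d1 (1 GB) → drive 1 (remaining 15 GB)
d2 (14 GB) → drive 1 (remaining 1 GB)
d3 (14 GB) → drive 2 (remaining 2 GB)
d4 (6 GB) → drive 3 (remaining 10 GB)
d5 (13 GB) → drive 4 (remaining 3 GB)
d6 (10 GB) → drive 3 (remaining 0 GB)
d7 (1 GB) → drive 1 (remaining 0 GB)
d8 (11 GB) → drive 5 (remaining 5 GB)
d9 (5 GB) → drive 5 (remaining 0 GB)
5 drives × 16 GB = 80 GB; used 75 GB; unused 5 GB.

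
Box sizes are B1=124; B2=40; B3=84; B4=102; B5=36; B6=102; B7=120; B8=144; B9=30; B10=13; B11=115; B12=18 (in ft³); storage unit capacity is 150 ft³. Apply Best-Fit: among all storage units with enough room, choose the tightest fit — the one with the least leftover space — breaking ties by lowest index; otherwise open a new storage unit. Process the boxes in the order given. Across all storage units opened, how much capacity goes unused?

storage unit 1: place B1 (124 ft³), 26 ft³ left
storage unit 2: place B2 (40 ft³), 110 ft³ left
storage unit 2: place B3 (84 ft³), 26 ft³ left
storage unit 3: place B4 (102 ft³), 48 ft³ left
storage unit 3: place B5 (36 ft³), 12 ft³ left
storage unit 4: place B6 (102 ft³), 48 ft³ left
storage unit 5: place B7 (120 ft³), 30 ft³ left
storage unit 6: place B8 (144 ft³), 6 ft³ left
storage unit 5: place B9 (30 ft³), 0 ft³ left
storage unit 1: place B10 (13 ft³), 13 ft³ left
storage unit 7: place B11 (115 ft³), 35 ft³ left
storage unit 2: place B12 (18 ft³), 8 ft³ left
7 storage units × 150 ft³ = 1050 ft³; used 928 ft³; unused 122 ft³.

122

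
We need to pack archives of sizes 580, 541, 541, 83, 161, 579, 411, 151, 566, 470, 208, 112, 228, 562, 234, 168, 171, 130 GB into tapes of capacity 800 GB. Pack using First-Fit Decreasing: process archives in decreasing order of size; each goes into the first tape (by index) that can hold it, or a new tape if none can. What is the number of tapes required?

8 tapes

Sorted descending: 580, 579, 566, 562, 541, 541, 470, 411, 234, 228, 208, 171, 168, 161, 151, 130, 112, 83.
tape 1: place 580 GB, 220 GB left
tape 2: place 579 GB, 221 GB left
tape 3: place 566 GB, 234 GB left
tape 4: place 562 GB, 238 GB left
tape 5: place 541 GB, 259 GB left
tape 6: place 541 GB, 259 GB left
tape 7: place 470 GB, 330 GB left
tape 8: place 411 GB, 389 GB left
tape 3: place 234 GB, 0 GB left
tape 4: place 228 GB, 10 GB left
tape 1: place 208 GB, 12 GB left
tape 2: place 171 GB, 50 GB left
tape 5: place 168 GB, 91 GB left
tape 6: place 161 GB, 98 GB left
tape 7: place 151 GB, 179 GB left
tape 7: place 130 GB, 49 GB left
tape 8: place 112 GB, 277 GB left
tape 5: place 83 GB, 8 GB left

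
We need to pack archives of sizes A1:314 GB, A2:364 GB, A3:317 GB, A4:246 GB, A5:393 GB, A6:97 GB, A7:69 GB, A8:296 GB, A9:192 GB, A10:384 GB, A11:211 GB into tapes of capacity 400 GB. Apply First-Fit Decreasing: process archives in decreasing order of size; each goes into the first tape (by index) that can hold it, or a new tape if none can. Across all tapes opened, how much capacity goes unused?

Sorted descending: 393, 384, 364, 317, 314, 296, 246, 211, 192, 97, 69.
Put 393 GB in tape 1; 7 GB remain.
Put 384 GB in tape 2; 16 GB remain.
Put 364 GB in tape 3; 36 GB remain.
Put 317 GB in tape 4; 83 GB remain.
Put 314 GB in tape 5; 86 GB remain.
Put 296 GB in tape 6; 104 GB remain.
Put 246 GB in tape 7; 154 GB remain.
Put 211 GB in tape 8; 189 GB remain.
Put 192 GB in tape 9; 208 GB remain.
Put 97 GB in tape 6; 7 GB remain.
Put 69 GB in tape 4; 14 GB remain.
9 tapes × 400 GB = 3600 GB; used 2883 GB; unused 717 GB.

717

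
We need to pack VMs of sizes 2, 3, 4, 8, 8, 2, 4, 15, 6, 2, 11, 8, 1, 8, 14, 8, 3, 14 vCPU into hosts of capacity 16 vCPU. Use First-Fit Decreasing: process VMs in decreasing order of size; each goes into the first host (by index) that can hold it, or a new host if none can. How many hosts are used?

8

Sorted descending: 15, 14, 14, 11, 8, 8, 8, 8, 8, 6, 4, 4, 3, 3, 2, 2, 2, 1.
host 1: place 15 vCPU, 1 vCPU left
host 2: place 14 vCPU, 2 vCPU left
host 3: place 14 vCPU, 2 vCPU left
host 4: place 11 vCPU, 5 vCPU left
host 5: place 8 vCPU, 8 vCPU left
host 5: place 8 vCPU, 0 vCPU left
host 6: place 8 vCPU, 8 vCPU left
host 6: place 8 vCPU, 0 vCPU left
host 7: place 8 vCPU, 8 vCPU left
host 7: place 6 vCPU, 2 vCPU left
host 4: place 4 vCPU, 1 vCPU left
host 8: place 4 vCPU, 12 vCPU left
host 8: place 3 vCPU, 9 vCPU left
host 8: place 3 vCPU, 6 vCPU left
host 2: place 2 vCPU, 0 vCPU left
host 3: place 2 vCPU, 0 vCPU left
host 7: place 2 vCPU, 0 vCPU left
host 1: place 1 vCPU, 0 vCPU left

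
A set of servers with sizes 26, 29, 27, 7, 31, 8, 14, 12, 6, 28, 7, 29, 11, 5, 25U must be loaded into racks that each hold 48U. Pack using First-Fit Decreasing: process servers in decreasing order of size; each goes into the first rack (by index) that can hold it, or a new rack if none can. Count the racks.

Sorted descending: 31, 29, 29, 28, 27, 26, 25, 14, 12, 11, 8, 7, 7, 6, 5.
Put 31U in rack 1; 17U remain.
Put 29U in rack 2; 19U remain.
Put 29U in rack 3; 19U remain.
Put 28U in rack 4; 20U remain.
Put 27U in rack 5; 21U remain.
Put 26U in rack 6; 22U remain.
Put 25U in rack 7; 23U remain.
Put 14U in rack 1; 3U remain.
Put 12U in rack 2; 7U remain.
Put 11U in rack 3; 8U remain.
Put 8U in rack 3; 0U remain.
Put 7U in rack 2; 0U remain.
Put 7U in rack 4; 13U remain.
Put 6U in rack 4; 7U remain.
Put 5U in rack 4; 2U remain.

7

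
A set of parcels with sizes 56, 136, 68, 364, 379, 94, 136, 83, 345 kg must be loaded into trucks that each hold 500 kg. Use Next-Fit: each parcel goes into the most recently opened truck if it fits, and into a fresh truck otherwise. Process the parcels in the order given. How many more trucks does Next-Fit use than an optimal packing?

Next-Fit: [56,136,68] [364] [379,94] [136,83] [345] → 5 trucks.
Total size 1661 kg; any packing needs at least ⌈1661/500⌉ = 4 trucks.
An optimal packing achieves that bound: [379,94] [364,136] [345,136] [83,68,56] → 4 trucks.
Excess: 5 − 4 = 1.

1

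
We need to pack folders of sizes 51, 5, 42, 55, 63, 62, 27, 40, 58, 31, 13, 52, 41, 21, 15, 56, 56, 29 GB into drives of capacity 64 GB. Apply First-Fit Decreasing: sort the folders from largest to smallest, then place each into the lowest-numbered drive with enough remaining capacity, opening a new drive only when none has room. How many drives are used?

Sorted descending: 63, 62, 58, 56, 56, 55, 52, 51, 42, 41, 40, 31, 29, 27, 21, 15, 13, 5.
63 GB → drive 1 (remaining 1 GB)
62 GB → drive 2 (remaining 2 GB)
58 GB → drive 3 (remaining 6 GB)
56 GB → drive 4 (remaining 8 GB)
56 GB → drive 5 (remaining 8 GB)
55 GB → drive 6 (remaining 9 GB)
52 GB → drive 7 (remaining 12 GB)
51 GB → drive 8 (remaining 13 GB)
42 GB → drive 9 (remaining 22 GB)
41 GB → drive 10 (remaining 23 GB)
40 GB → drive 11 (remaining 24 GB)
31 GB → drive 12 (remaining 33 GB)
29 GB → drive 12 (remaining 4 GB)
27 GB → drive 13 (remaining 37 GB)
21 GB → drive 9 (remaining 1 GB)
15 GB → drive 10 (remaining 8 GB)
13 GB → drive 8 (remaining 0 GB)
5 GB → drive 3 (remaining 1 GB)
Final drives: [63] [62] [58,5] [56] [56] [55] [52] [51,13] [42,21] [41,15] [40] [31,29] [27].

13 drives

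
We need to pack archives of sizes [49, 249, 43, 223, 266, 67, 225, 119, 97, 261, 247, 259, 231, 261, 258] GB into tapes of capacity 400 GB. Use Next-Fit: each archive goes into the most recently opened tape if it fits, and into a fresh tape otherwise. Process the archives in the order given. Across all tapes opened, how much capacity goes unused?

49 GB → tape 1 (remaining 351 GB)
249 GB → tape 1 (remaining 102 GB)
43 GB → tape 1 (remaining 59 GB)
223 GB → tape 2 (remaining 177 GB)
266 GB → tape 3 (remaining 134 GB)
67 GB → tape 3 (remaining 67 GB)
225 GB → tape 4 (remaining 175 GB)
119 GB → tape 4 (remaining 56 GB)
97 GB → tape 5 (remaining 303 GB)
261 GB → tape 5 (remaining 42 GB)
247 GB → tape 6 (remaining 153 GB)
259 GB → tape 7 (remaining 141 GB)
231 GB → tape 8 (remaining 169 GB)
261 GB → tape 9 (remaining 139 GB)
258 GB → tape 10 (remaining 142 GB)
10 tapes × 400 GB = 4000 GB; used 2855 GB; unused 1145 GB.

1145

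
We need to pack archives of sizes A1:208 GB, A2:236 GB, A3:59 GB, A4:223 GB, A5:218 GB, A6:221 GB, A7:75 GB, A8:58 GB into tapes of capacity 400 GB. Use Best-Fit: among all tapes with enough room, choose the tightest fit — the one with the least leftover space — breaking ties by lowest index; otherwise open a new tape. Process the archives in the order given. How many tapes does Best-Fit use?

5

Put A1 (208 GB) in tape 1; 192 GB remain.
Put A2 (236 GB) in tape 2; 164 GB remain.
Put A3 (59 GB) in tape 2; 105 GB remain.
Put A4 (223 GB) in tape 3; 177 GB remain.
Put A5 (218 GB) in tape 4; 182 GB remain.
Put A6 (221 GB) in tape 5; 179 GB remain.
Put A7 (75 GB) in tape 2; 30 GB remain.
Put A8 (58 GB) in tape 3; 119 GB remain.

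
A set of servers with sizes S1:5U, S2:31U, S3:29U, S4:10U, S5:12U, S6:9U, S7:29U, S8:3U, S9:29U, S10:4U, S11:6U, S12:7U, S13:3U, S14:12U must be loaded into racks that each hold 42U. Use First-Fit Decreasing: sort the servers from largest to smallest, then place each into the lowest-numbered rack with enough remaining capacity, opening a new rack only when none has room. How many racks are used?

Sorted descending: 31, 29, 29, 29, 12, 12, 10, 9, 7, 6, 5, 4, 3, 3.
rack 1: place 31U, 11U left
rack 2: place 29U, 13U left
rack 3: place 29U, 13U left
rack 4: place 29U, 13U left
rack 2: place 12U, 1U left
rack 3: place 12U, 1U left
rack 1: place 10U, 1U left
rack 4: place 9U, 4U left
rack 5: place 7U, 35U left
rack 5: place 6U, 29U left
rack 5: place 5U, 24U left
rack 4: place 4U, 0U left
rack 5: place 3U, 21U left
rack 5: place 3U, 18U left
Final racks: [31,10] [29,12] [29,12] [29,9,4] [7,6,5,3,3].

5 racks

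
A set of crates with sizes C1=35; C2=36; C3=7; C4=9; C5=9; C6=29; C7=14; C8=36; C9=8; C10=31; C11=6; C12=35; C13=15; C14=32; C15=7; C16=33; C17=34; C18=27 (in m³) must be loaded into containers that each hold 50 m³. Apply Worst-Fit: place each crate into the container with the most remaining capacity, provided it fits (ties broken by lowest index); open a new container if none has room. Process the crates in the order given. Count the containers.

10

container 1: place C1 (35 m³), 15 m³ left
container 2: place C2 (36 m³), 14 m³ left
container 1: place C3 (7 m³), 8 m³ left
container 2: place C4 (9 m³), 5 m³ left
container 3: place C5 (9 m³), 41 m³ left
container 3: place C6 (29 m³), 12 m³ left
container 4: place C7 (14 m³), 36 m³ left
container 4: place C8 (36 m³), 0 m³ left
container 3: place C9 (8 m³), 4 m³ left
container 5: place C10 (31 m³), 19 m³ left
container 5: place C11 (6 m³), 13 m³ left
container 6: place C12 (35 m³), 15 m³ left
container 6: place C13 (15 m³), 0 m³ left
container 7: place C14 (32 m³), 18 m³ left
container 7: place C15 (7 m³), 11 m³ left
container 8: place C16 (33 m³), 17 m³ left
container 9: place C17 (34 m³), 16 m³ left
container 10: place C18 (27 m³), 23 m³ left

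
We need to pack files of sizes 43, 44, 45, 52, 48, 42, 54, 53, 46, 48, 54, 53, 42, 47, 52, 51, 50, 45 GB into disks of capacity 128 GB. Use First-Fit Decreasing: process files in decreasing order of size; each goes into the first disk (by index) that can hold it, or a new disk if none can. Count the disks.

Sorted descending: 54, 54, 53, 53, 52, 52, 51, 50, 48, 48, 47, 46, 45, 45, 44, 43, 42, 42.
54 GB → disk 1 (remaining 74 GB)
54 GB → disk 1 (remaining 20 GB)
53 GB → disk 2 (remaining 75 GB)
53 GB → disk 2 (remaining 22 GB)
52 GB → disk 3 (remaining 76 GB)
52 GB → disk 3 (remaining 24 GB)
51 GB → disk 4 (remaining 77 GB)
50 GB → disk 4 (remaining 27 GB)
48 GB → disk 5 (remaining 80 GB)
48 GB → disk 5 (remaining 32 GB)
47 GB → disk 6 (remaining 81 GB)
46 GB → disk 6 (remaining 35 GB)
45 GB → disk 7 (remaining 83 GB)
45 GB → disk 7 (remaining 38 GB)
44 GB → disk 8 (remaining 84 GB)
43 GB → disk 8 (remaining 41 GB)
42 GB → disk 9 (remaining 86 GB)
42 GB → disk 9 (remaining 44 GB)
Final disks: [54,54] [53,53] [52,52] [51,50] [48,48] [47,46] [45,45] [44,43] [42,42].

9 disks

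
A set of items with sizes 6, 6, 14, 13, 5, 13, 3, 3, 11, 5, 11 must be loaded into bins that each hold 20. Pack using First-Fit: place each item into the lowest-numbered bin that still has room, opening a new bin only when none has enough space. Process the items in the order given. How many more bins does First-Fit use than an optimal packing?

First-Fit: [6,6,5,3] [14,3] [13,5] [13] [11] [11] → 6 bins.
Total size 90; any packing needs at least ⌈90/20⌉ = 5 bins.
An optimal packing achieves that bound: [14,6] [13,6] [13,5] [11,5,3] [11,3] → 5 bins.
Excess: 6 − 5 = 1.

1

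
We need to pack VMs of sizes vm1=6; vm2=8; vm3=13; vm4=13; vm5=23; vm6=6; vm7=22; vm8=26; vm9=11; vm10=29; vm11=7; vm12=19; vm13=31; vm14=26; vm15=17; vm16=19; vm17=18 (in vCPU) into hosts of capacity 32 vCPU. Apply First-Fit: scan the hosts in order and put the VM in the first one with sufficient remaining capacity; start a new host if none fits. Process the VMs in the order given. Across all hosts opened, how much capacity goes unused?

90

Put vm1 (6 vCPU) in host 1; 26 vCPU remain.
Put vm2 (8 vCPU) in host 1; 18 vCPU remain.
Put vm3 (13 vCPU) in host 1; 5 vCPU remain.
Put vm4 (13 vCPU) in host 2; 19 vCPU remain.
Put vm5 (23 vCPU) in host 3; 9 vCPU remain.
Put vm6 (6 vCPU) in host 2; 13 vCPU remain.
Put vm7 (22 vCPU) in host 4; 10 vCPU remain.
Put vm8 (26 vCPU) in host 5; 6 vCPU remain.
Put vm9 (11 vCPU) in host 2; 2 vCPU remain.
Put vm10 (29 vCPU) in host 6; 3 vCPU remain.
Put vm11 (7 vCPU) in host 3; 2 vCPU remain.
Put vm12 (19 vCPU) in host 7; 13 vCPU remain.
Put vm13 (31 vCPU) in host 8; 1 vCPU remain.
Put vm14 (26 vCPU) in host 9; 6 vCPU remain.
Put vm15 (17 vCPU) in host 10; 15 vCPU remain.
Put vm16 (19 vCPU) in host 11; 13 vCPU remain.
Put vm17 (18 vCPU) in host 12; 14 vCPU remain.
12 hosts × 32 vCPU = 384 vCPU; used 294 vCPU; unused 90 vCPU.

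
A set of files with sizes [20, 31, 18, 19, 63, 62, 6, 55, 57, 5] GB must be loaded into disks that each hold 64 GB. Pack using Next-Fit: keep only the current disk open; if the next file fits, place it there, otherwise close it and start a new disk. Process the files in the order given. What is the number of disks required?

6

20 GB → disk 1 (remaining 44 GB)
31 GB → disk 1 (remaining 13 GB)
18 GB → disk 2 (remaining 46 GB)
19 GB → disk 2 (remaining 27 GB)
63 GB → disk 3 (remaining 1 GB)
62 GB → disk 4 (remaining 2 GB)
6 GB → disk 5 (remaining 58 GB)
55 GB → disk 5 (remaining 3 GB)
57 GB → disk 6 (remaining 7 GB)
5 GB → disk 6 (remaining 2 GB)
Final disks: [20,31] [18,19] [63] [62] [6,55] [57,5].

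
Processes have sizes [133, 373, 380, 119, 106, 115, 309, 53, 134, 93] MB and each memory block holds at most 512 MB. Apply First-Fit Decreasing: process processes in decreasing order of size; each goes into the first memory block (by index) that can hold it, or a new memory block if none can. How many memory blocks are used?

Sorted descending: 380, 373, 309, 134, 133, 119, 115, 106, 93, 53.
Put 380 MB in memory block 1; 132 MB remain.
Put 373 MB in memory block 2; 139 MB remain.
Put 309 MB in memory block 3; 203 MB remain.
Put 134 MB in memory block 2; 5 MB remain.
Put 133 MB in memory block 3; 70 MB remain.
Put 119 MB in memory block 1; 13 MB remain.
Put 115 MB in memory block 4; 397 MB remain.
Put 106 MB in memory block 4; 291 MB remain.
Put 93 MB in memory block 4; 198 MB remain.
Put 53 MB in memory block 3; 17 MB remain.

4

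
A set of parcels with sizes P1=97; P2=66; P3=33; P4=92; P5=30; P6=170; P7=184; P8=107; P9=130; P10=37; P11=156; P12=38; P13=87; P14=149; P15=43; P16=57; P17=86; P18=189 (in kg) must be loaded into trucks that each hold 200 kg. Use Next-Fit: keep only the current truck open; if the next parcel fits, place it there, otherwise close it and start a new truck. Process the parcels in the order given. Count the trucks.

11

P1 (97 kg) → truck 1 (remaining 103 kg)
P2 (66 kg) → truck 1 (remaining 37 kg)
P3 (33 kg) → truck 1 (remaining 4 kg)
P4 (92 kg) → truck 2 (remaining 108 kg)
P5 (30 kg) → truck 2 (remaining 78 kg)
P6 (170 kg) → truck 3 (remaining 30 kg)
P7 (184 kg) → truck 4 (remaining 16 kg)
P8 (107 kg) → truck 5 (remaining 93 kg)
P9 (130 kg) → truck 6 (remaining 70 kg)
P10 (37 kg) → truck 6 (remaining 33 kg)
P11 (156 kg) → truck 7 (remaining 44 kg)
P12 (38 kg) → truck 7 (remaining 6 kg)
P13 (87 kg) → truck 8 (remaining 113 kg)
P14 (149 kg) → truck 9 (remaining 51 kg)
P15 (43 kg) → truck 9 (remaining 8 kg)
P16 (57 kg) → truck 10 (remaining 143 kg)
P17 (86 kg) → truck 10 (remaining 57 kg)
P18 (189 kg) → truck 11 (remaining 11 kg)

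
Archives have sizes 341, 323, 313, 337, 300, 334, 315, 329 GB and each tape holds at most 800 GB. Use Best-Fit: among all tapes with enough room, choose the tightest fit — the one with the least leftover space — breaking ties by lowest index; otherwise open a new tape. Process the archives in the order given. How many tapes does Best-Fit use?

4

Put 341 GB in tape 1; 459 GB remain.
Put 323 GB in tape 1; 136 GB remain.
Put 313 GB in tape 2; 487 GB remain.
Put 337 GB in tape 2; 150 GB remain.
Put 300 GB in tape 3; 500 GB remain.
Put 334 GB in tape 3; 166 GB remain.
Put 315 GB in tape 4; 485 GB remain.
Put 329 GB in tape 4; 156 GB remain.
Final tapes: [341,323] [313,337] [300,334] [315,329].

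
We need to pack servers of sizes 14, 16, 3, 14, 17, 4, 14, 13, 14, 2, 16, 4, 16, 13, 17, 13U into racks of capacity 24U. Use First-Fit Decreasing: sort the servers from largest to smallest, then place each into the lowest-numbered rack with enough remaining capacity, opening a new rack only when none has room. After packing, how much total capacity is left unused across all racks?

Sorted descending: 17, 17, 16, 16, 16, 14, 14, 14, 14, 13, 13, 13, 4, 4, 3, 2.
Put 17U in rack 1; 7U remain.
Put 17U in rack 2; 7U remain.
Put 16U in rack 3; 8U remain.
Put 16U in rack 4; 8U remain.
Put 16U in rack 5; 8U remain.
Put 14U in rack 6; 10U remain.
Put 14U in rack 7; 10U remain.
Put 14U in rack 8; 10U remain.
Put 14U in rack 9; 10U remain.
Put 13U in rack 10; 11U remain.
Put 13U in rack 11; 11U remain.
Put 13U in rack 12; 11U remain.
Put 4U in rack 1; 3U remain.
Put 4U in rack 2; 3U remain.
Put 3U in rack 1; 0U remain.
Put 2U in rack 2; 1U remain.
12 racks × 24U = 288U; used 190U; unused 98U.

98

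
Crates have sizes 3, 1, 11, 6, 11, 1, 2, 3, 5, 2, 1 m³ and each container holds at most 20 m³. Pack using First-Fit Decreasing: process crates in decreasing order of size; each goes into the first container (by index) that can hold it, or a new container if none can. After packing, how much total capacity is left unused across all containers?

14

Sorted descending: 11, 11, 6, 5, 3, 3, 2, 2, 1, 1, 1.
container 1: place 11 m³, 9 m³ left
container 2: place 11 m³, 9 m³ left
container 1: place 6 m³, 3 m³ left
container 2: place 5 m³, 4 m³ left
container 1: place 3 m³, 0 m³ left
container 2: place 3 m³, 1 m³ left
container 3: place 2 m³, 18 m³ left
container 3: place 2 m³, 16 m³ left
container 2: place 1 m³, 0 m³ left
container 3: place 1 m³, 15 m³ left
container 3: place 1 m³, 14 m³ left
3 containers × 20 m³ = 60 m³; used 46 m³; unused 14 m³.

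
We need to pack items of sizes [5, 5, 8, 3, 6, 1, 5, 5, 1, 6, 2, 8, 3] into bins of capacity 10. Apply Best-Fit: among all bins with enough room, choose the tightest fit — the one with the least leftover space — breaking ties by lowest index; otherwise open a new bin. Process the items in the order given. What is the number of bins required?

7

bin 1: place 5, 5 left
bin 1: place 5, 0 left
bin 2: place 8, 2 left
bin 3: place 3, 7 left
bin 3: place 6, 1 left
bin 3: place 1, 0 left
bin 4: place 5, 5 left
bin 4: place 5, 0 left
bin 2: place 1, 1 left
bin 5: place 6, 4 left
bin 5: place 2, 2 left
bin 6: place 8, 2 left
bin 7: place 3, 7 left
Final bins: [5,5] [8,1] [3,6,1] [5,5] [6,2] [8] [3].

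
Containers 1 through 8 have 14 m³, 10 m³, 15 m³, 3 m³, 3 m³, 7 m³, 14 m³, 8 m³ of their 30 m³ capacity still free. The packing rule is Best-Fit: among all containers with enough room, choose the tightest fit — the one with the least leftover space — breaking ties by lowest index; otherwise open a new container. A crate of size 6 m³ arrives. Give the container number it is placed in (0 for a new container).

6

Containers with room: container 1 (14 m³), container 2 (10 m³), container 3 (15 m³), container 6 (7 m³), container 7 (14 m³), container 8 (8 m³).
Tightest fit is container 6 with 7 m³ free.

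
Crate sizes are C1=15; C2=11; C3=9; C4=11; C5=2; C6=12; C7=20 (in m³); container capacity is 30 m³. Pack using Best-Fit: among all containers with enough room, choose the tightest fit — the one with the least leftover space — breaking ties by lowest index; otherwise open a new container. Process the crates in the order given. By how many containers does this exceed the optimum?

Best-Fit: [15,11,2] [9,11] [12] [20] → 4 containers.
Total size 80 m³; any packing needs at least ⌈80/30⌉ = 3 containers.
An optimal packing achieves that bound: [20,9] [15,12,2] [11,11] → 3 containers.
Excess: 4 − 3 = 1.

1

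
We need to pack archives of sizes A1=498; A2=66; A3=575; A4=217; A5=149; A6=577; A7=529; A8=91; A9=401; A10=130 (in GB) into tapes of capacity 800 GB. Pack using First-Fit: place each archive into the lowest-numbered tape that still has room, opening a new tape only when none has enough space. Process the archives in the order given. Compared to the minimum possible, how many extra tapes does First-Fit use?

0

First-Fit: [498,66,217] [575,149] [577,91,130] [529] [401] → 5 tapes.
Total size 3233 GB; any packing needs at least ⌈3233/800⌉ = 5 tapes.
So 5 is already optimal.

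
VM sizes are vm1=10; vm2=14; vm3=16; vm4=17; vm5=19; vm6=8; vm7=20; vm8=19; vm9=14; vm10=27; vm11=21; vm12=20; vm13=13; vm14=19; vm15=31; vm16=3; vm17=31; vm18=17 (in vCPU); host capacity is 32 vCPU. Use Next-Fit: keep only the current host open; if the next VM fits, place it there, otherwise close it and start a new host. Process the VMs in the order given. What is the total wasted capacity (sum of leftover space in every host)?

161

host 1: place vm1 (10 vCPU), 22 vCPU left
host 1: place vm2 (14 vCPU), 8 vCPU left
host 2: place vm3 (16 vCPU), 16 vCPU left
host 3: place vm4 (17 vCPU), 15 vCPU left
host 4: place vm5 (19 vCPU), 13 vCPU left
host 4: place vm6 (8 vCPU), 5 vCPU left
host 5: place vm7 (20 vCPU), 12 vCPU left
host 6: place vm8 (19 vCPU), 13 vCPU left
host 7: place vm9 (14 vCPU), 18 vCPU left
host 8: place vm10 (27 vCPU), 5 vCPU left
host 9: place vm11 (21 vCPU), 11 vCPU left
host 10: place vm12 (20 vCPU), 12 vCPU left
host 11: place vm13 (13 vCPU), 19 vCPU left
host 11: place vm14 (19 vCPU), 0 vCPU left
host 12: place vm15 (31 vCPU), 1 vCPU left
host 13: place vm16 (3 vCPU), 29 vCPU left
host 14: place vm17 (31 vCPU), 1 vCPU left
host 15: place vm18 (17 vCPU), 15 vCPU left
15 hosts × 32 vCPU = 480 vCPU; used 319 vCPU; unused 161 vCPU.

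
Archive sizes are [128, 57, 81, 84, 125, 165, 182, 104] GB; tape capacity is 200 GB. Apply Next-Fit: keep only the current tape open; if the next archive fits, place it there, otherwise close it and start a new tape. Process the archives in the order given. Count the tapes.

tape 1: place 128 GB, 72 GB left
tape 1: place 57 GB, 15 GB left
tape 2: place 81 GB, 119 GB left
tape 2: place 84 GB, 35 GB left
tape 3: place 125 GB, 75 GB left
tape 4: place 165 GB, 35 GB left
tape 5: place 182 GB, 18 GB left
tape 6: place 104 GB, 96 GB left
Final tapes: [128,57] [81,84] [125] [165] [182] [104].

6 tapes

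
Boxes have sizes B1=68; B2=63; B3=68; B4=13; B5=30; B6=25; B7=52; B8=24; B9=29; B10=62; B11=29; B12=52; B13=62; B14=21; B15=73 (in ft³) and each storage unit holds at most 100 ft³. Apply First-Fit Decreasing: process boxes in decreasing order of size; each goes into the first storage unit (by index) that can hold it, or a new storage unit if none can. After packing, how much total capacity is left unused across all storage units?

Sorted descending: 73, 68, 68, 63, 62, 62, 52, 52, 30, 29, 29, 25, 24, 21, 13.
Put 73 ft³ in storage unit 1; 27 ft³ remain.
Put 68 ft³ in storage unit 2; 32 ft³ remain.
Put 68 ft³ in storage unit 3; 32 ft³ remain.
Put 63 ft³ in storage unit 4; 37 ft³ remain.
Put 62 ft³ in storage unit 5; 38 ft³ remain.
Put 62 ft³ in storage unit 6; 38 ft³ remain.
Put 52 ft³ in storage unit 7; 48 ft³ remain.
Put 52 ft³ in storage unit 8; 48 ft³ remain.
Put 30 ft³ in storage unit 2; 2 ft³ remain.
Put 29 ft³ in storage unit 3; 3 ft³ remain.
Put 29 ft³ in storage unit 4; 8 ft³ remain.
Put 25 ft³ in storage unit 1; 2 ft³ remain.
Put 24 ft³ in storage unit 5; 14 ft³ remain.
Put 21 ft³ in storage unit 6; 17 ft³ remain.
Put 13 ft³ in storage unit 5; 1 ft³ remain.
8 storage units × 100 ft³ = 800 ft³; used 671 ft³; unused 129 ft³.

129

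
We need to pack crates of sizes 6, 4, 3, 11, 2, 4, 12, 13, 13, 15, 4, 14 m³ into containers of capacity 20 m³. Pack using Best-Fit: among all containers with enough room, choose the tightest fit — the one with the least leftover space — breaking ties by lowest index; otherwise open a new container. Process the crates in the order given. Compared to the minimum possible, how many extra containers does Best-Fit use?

Best-Fit: [6,4,3,2,4] [11] [12] [13] [13] [15,4] [14] → 7 containers.
Total size 101 m³; any packing needs at least ⌈101/20⌉ = 6 containers.
An optimal packing achieves that bound: [15,4] [14,6] [13,4,3] [13,4,2] [12] [11] → 6 containers.
Excess: 7 − 6 = 1.

1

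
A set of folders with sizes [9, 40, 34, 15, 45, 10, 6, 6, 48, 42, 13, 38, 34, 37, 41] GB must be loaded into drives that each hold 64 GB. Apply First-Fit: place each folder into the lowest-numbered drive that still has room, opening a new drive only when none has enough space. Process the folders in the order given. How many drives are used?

9

9 GB → drive 1 (remaining 55 GB)
40 GB → drive 1 (remaining 15 GB)
34 GB → drive 2 (remaining 30 GB)
15 GB → drive 1 (remaining 0 GB)
45 GB → drive 3 (remaining 19 GB)
10 GB → drive 2 (remaining 20 GB)
6 GB → drive 2 (remaining 14 GB)
6 GB → drive 2 (remaining 8 GB)
48 GB → drive 4 (remaining 16 GB)
42 GB → drive 5 (remaining 22 GB)
13 GB → drive 3 (remaining 6 GB)
38 GB → drive 6 (remaining 26 GB)
34 GB → drive 7 (remaining 30 GB)
37 GB → drive 8 (remaining 27 GB)
41 GB → drive 9 (remaining 23 GB)
Final drives: [9,40,15] [34,10,6,6] [45,13] [48] [42] [38] [34] [37] [41].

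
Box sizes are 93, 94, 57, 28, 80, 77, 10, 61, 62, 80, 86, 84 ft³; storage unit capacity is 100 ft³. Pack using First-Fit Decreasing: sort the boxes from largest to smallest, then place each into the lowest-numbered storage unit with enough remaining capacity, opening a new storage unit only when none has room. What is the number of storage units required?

Sorted descending: 94, 93, 86, 84, 80, 80, 77, 62, 61, 57, 28, 10.
storage unit 1: place 94 ft³, 6 ft³ left
storage unit 2: place 93 ft³, 7 ft³ left
storage unit 3: place 86 ft³, 14 ft³ left
storage unit 4: place 84 ft³, 16 ft³ left
storage unit 5: place 80 ft³, 20 ft³ left
storage unit 6: place 80 ft³, 20 ft³ left
storage unit 7: place 77 ft³, 23 ft³ left
storage unit 8: place 62 ft³, 38 ft³ left
storage unit 9: place 61 ft³, 39 ft³ left
storage unit 10: place 57 ft³, 43 ft³ left
storage unit 8: place 28 ft³, 10 ft³ left
storage unit 3: place 10 ft³, 4 ft³ left
Final storage units: [94] [93] [86,10] [84] [80] [80] [77] [62,28] [61] [57].

10 storage units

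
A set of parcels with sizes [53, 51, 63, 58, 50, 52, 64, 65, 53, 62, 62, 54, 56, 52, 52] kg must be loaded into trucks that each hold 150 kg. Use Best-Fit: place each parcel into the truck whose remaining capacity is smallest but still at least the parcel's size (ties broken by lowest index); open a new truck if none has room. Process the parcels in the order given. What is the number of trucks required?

53 kg → truck 1 (remaining 97 kg)
51 kg → truck 1 (remaining 46 kg)
63 kg → truck 2 (remaining 87 kg)
58 kg → truck 2 (remaining 29 kg)
50 kg → truck 3 (remaining 100 kg)
52 kg → truck 3 (remaining 48 kg)
64 kg → truck 4 (remaining 86 kg)
65 kg → truck 4 (remaining 21 kg)
53 kg → truck 5 (remaining 97 kg)
62 kg → truck 5 (remaining 35 kg)
62 kg → truck 6 (remaining 88 kg)
54 kg → truck 6 (remaining 34 kg)
56 kg → truck 7 (remaining 94 kg)
52 kg → truck 7 (remaining 42 kg)
52 kg → truck 8 (remaining 98 kg)

8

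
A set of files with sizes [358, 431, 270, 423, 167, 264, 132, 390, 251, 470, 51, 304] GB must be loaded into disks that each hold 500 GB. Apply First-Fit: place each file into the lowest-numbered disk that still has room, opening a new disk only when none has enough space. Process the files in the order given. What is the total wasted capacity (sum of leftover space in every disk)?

989

disk 1: place 358 GB, 142 GB left
disk 2: place 431 GB, 69 GB left
disk 3: place 270 GB, 230 GB left
disk 4: place 423 GB, 77 GB left
disk 3: place 167 GB, 63 GB left
disk 5: place 264 GB, 236 GB left
disk 1: place 132 GB, 10 GB left
disk 6: place 390 GB, 110 GB left
disk 7: place 251 GB, 249 GB left
disk 8: place 470 GB, 30 GB left
disk 2: place 51 GB, 18 GB left
disk 9: place 304 GB, 196 GB left
9 disks × 500 GB = 4500 GB; used 3511 GB; unused 989 GB.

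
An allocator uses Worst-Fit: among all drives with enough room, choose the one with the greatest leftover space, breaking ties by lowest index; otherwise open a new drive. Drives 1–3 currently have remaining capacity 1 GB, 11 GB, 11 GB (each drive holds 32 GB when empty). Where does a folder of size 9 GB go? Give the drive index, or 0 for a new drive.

2

Drives with room: drive 2 (11 GB), drive 3 (11 GB).
Most room is drive 2 with 11 GB free.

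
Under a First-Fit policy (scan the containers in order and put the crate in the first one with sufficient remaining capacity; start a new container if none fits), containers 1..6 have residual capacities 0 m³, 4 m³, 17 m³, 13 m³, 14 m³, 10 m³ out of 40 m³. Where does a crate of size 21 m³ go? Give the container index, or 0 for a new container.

0

No container has ≥ 21 m³ free, so a new container is opened.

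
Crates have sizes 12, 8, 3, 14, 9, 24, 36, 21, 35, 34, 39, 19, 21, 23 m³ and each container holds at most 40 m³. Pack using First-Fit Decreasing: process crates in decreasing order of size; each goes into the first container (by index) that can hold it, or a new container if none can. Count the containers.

8

Sorted descending: 39, 36, 35, 34, 24, 23, 21, 21, 19, 14, 12, 9, 8, 3.
container 1: place 39 m³, 1 m³ left
container 2: place 36 m³, 4 m³ left
container 3: place 35 m³, 5 m³ left
container 4: place 34 m³, 6 m³ left
container 5: place 24 m³, 16 m³ left
container 6: place 23 m³, 17 m³ left
container 7: place 21 m³, 19 m³ left
container 8: place 21 m³, 19 m³ left
container 7: place 19 m³, 0 m³ left
container 5: place 14 m³, 2 m³ left
container 6: place 12 m³, 5 m³ left
container 8: place 9 m³, 10 m³ left
container 8: place 8 m³, 2 m³ left
container 2: place 3 m³, 1 m³ left
Final containers: [39] [36,3] [35] [34] [24,14] [23,12] [21,19] [21,9,8].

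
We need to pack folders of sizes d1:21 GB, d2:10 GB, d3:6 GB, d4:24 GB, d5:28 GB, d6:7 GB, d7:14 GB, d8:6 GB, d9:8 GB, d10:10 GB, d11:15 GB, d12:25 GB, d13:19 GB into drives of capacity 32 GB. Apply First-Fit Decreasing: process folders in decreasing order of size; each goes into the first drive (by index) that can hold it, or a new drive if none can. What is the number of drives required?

7

Sorted descending: 28, 25, 24, 21, 19, 15, 14, 10, 10, 8, 7, 6, 6.
28 GB → drive 1 (remaining 4 GB)
25 GB → drive 2 (remaining 7 GB)
24 GB → drive 3 (remaining 8 GB)
21 GB → drive 4 (remaining 11 GB)
19 GB → drive 5 (remaining 13 GB)
15 GB → drive 6 (remaining 17 GB)
14 GB → drive 6 (remaining 3 GB)
10 GB → drive 4 (remaining 1 GB)
10 GB → drive 5 (remaining 3 GB)
8 GB → drive 3 (remaining 0 GB)
7 GB → drive 2 (remaining 0 GB)
6 GB → drive 7 (remaining 26 GB)
6 GB → drive 7 (remaining 20 GB)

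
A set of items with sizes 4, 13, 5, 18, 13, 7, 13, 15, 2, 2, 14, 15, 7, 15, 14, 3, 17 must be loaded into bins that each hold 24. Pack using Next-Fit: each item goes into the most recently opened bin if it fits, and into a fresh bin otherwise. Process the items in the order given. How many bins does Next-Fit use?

10

4 → bin 1 (remaining 20)
13 → bin 1 (remaining 7)
5 → bin 1 (remaining 2)
18 → bin 2 (remaining 6)
13 → bin 3 (remaining 11)
7 → bin 3 (remaining 4)
13 → bin 4 (remaining 11)
15 → bin 5 (remaining 9)
2 → bin 5 (remaining 7)
2 → bin 5 (remaining 5)
14 → bin 6 (remaining 10)
15 → bin 7 (remaining 9)
7 → bin 7 (remaining 2)
15 → bin 8 (remaining 9)
14 → bin 9 (remaining 10)
3 → bin 9 (remaining 7)
17 → bin 10 (remaining 7)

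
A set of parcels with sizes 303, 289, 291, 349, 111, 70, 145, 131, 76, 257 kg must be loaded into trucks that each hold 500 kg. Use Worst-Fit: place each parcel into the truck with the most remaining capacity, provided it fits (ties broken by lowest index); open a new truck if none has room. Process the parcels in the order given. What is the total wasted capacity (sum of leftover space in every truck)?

Put 303 kg in truck 1; 197 kg remain.
Put 289 kg in truck 2; 211 kg remain.
Put 291 kg in truck 3; 209 kg remain.
Put 349 kg in truck 4; 151 kg remain.
Put 111 kg in truck 2; 100 kg remain.
Put 70 kg in truck 3; 139 kg remain.
Put 145 kg in truck 1; 52 kg remain.
Put 131 kg in truck 4; 20 kg remain.
Put 76 kg in truck 3; 63 kg remain.
Put 257 kg in truck 5; 243 kg remain.
5 trucks × 500 kg = 2500 kg; used 2022 kg; unused 478 kg.

478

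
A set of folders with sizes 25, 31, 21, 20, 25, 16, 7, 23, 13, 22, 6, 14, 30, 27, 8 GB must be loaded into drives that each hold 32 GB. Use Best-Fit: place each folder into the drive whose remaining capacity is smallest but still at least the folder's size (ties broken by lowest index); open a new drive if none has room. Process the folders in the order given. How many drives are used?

25 GB → drive 1 (remaining 7 GB)
31 GB → drive 2 (remaining 1 GB)
21 GB → drive 3 (remaining 11 GB)
20 GB → drive 4 (remaining 12 GB)
25 GB → drive 5 (remaining 7 GB)
16 GB → drive 6 (remaining 16 GB)
7 GB → drive 1 (remaining 0 GB)
23 GB → drive 7 (remaining 9 GB)
13 GB → drive 6 (remaining 3 GB)
22 GB → drive 8 (remaining 10 GB)
6 GB → drive 5 (remaining 1 GB)
14 GB → drive 9 (remaining 18 GB)
30 GB → drive 10 (remaining 2 GB)
27 GB → drive 11 (remaining 5 GB)
8 GB → drive 7 (remaining 1 GB)
Final drives: [25,7] [31] [21] [20] [25,6] [16,13] [23,8] [22] [14] [30] [27].

11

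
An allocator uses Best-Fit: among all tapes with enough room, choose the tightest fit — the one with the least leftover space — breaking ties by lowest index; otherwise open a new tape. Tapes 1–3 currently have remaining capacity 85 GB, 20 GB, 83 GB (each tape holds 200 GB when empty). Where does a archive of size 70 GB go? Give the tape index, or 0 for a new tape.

Tapes with room: tape 1 (85 GB), tape 3 (83 GB).
Tightest fit is tape 3 with 83 GB free.

3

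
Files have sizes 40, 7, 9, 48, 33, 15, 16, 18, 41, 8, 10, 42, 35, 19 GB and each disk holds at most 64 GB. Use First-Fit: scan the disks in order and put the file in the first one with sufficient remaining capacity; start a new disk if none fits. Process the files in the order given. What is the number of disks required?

40 GB → disk 1 (remaining 24 GB)
7 GB → disk 1 (remaining 17 GB)
9 GB → disk 1 (remaining 8 GB)
48 GB → disk 2 (remaining 16 GB)
33 GB → disk 3 (remaining 31 GB)
15 GB → disk 2 (remaining 1 GB)
16 GB → disk 3 (remaining 15 GB)
18 GB → disk 4 (remaining 46 GB)
41 GB → disk 4 (remaining 5 GB)
8 GB → disk 1 (remaining 0 GB)
10 GB → disk 3 (remaining 5 GB)
42 GB → disk 5 (remaining 22 GB)
35 GB → disk 6 (remaining 29 GB)
19 GB → disk 5 (remaining 3 GB)

6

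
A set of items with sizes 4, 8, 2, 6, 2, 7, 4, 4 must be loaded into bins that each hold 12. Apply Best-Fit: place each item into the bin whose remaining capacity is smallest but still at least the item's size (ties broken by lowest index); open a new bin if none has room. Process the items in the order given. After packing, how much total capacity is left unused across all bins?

Put 4 in bin 1; 8 remain.
Put 8 in bin 1; 0 remain.
Put 2 in bin 2; 10 remain.
Put 6 in bin 2; 4 remain.
Put 2 in bin 2; 2 remain.
Put 7 in bin 3; 5 remain.
Put 4 in bin 3; 1 remain.
Put 4 in bin 4; 8 remain.
4 bins × 12 = 48; used 37; unused 11.

11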